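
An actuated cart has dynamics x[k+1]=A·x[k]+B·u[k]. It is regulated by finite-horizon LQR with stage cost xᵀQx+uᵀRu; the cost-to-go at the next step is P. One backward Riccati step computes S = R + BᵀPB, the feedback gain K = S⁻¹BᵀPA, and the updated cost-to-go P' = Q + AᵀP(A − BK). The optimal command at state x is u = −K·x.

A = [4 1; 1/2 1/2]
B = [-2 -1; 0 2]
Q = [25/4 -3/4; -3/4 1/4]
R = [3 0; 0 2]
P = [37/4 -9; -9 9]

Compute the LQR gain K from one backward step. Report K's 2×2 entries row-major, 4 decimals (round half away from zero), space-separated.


BᵀP = [-18.5000 18.0000; -27.2500 27.0000]
S = R + BᵀPB = [3 0; 0 2] + [37.0000 54.5000; 54.5000 81.2500] = [40.0000 54.5000; 54.5000 83.2500]
BᵀPA = [-65.0000 -9.5000; -95.5000 -13.7500]
K = S⁻¹·BᵀPA = [-0.5740 -0.1154; -0.7714 -0.0896]
A−BK = [2.0806 0.6796; 2.0427 0.6793]
AᵀP(A−BK) = [3.2736 0.6906; 0.6906 0.1715]
P' = Q + AᵀP(A−BK) = [9.5236 -0.0594; -0.0594 0.4215]
tr(P') = 9.9451

-0.5740 -0.1154 -0.7714 -0.0896


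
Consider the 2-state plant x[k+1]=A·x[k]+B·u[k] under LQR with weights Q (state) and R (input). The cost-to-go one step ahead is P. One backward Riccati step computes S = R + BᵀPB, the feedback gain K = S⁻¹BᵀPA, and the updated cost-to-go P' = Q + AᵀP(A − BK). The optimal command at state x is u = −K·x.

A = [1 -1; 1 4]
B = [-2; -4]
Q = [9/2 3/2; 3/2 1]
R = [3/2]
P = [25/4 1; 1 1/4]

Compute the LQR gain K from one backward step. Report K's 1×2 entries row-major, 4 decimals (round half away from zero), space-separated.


-0.4194 0.0968

BᵀP = [-16.5000 -3.0000]
S = R + BᵀPB = [3/2] + [45.0000] = [46.5000]
BᵀPA = [-19.5000 4.5000]
K = S⁻¹·BᵀPA = [-0.4194 0.0968]
A−BK = [0.1613 -0.8065; -0.6774 4.3871]
AᵀP(A−BK) = [0.3226 -0.3629; -0.3629 1.8145]
P' = Q + AᵀP(A−BK) = [4.8226 1.1371; 1.1371 2.8145]
tr(P') = 7.6371


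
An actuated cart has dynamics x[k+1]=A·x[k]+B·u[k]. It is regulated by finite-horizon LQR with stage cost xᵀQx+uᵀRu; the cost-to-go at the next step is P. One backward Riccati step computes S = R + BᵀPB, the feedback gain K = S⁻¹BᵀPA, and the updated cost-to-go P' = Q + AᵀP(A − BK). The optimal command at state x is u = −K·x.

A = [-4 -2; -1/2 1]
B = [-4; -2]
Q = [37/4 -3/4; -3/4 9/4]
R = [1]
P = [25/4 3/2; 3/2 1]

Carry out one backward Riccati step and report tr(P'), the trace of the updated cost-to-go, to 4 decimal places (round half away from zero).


15.5795

BᵀP = [-28.0000 -8.0000]
S = R + BᵀPB = [1] + [128.0000] = [129.0000]
BᵀPA = [116.0000 48.0000]
K = S⁻¹·BᵀPA = [0.8992 0.3721]
A−BK = [-0.4031 -0.5116; 1.2984 1.7442]
AᵀP(A−BK) = [1.9399 1.8372; 1.8372 2.1395]
P' = Q + AᵀP(A−BK) = [11.1899 1.0872; 1.0872 4.3895]
tr(P') = 15.5795


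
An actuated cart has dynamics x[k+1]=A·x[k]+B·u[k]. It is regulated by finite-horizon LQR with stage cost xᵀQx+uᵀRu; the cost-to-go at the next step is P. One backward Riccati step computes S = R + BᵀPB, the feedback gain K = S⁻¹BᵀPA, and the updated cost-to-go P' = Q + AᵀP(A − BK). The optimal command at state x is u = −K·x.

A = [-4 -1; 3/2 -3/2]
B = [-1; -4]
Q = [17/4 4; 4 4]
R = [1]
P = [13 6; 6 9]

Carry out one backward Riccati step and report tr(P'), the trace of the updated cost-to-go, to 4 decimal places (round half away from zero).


132.1335

BᵀP = [-37.0000 -42.0000]
S = R + BᵀPB = [1] + [205.0000] = [206.0000]
BᵀPA = [85.0000 100.0000]
K = S⁻¹·BᵀPA = [0.4126 0.4854]
A−BK = [-3.5874 -0.5146; 3.1505 0.4417]
AᵀP(A−BK) = [121.1772 17.4879; 17.4879 2.7063]
P' = Q + AᵀP(A−BK) = [125.4272 21.4879; 21.4879 6.7063]
tr(P') = 132.1335


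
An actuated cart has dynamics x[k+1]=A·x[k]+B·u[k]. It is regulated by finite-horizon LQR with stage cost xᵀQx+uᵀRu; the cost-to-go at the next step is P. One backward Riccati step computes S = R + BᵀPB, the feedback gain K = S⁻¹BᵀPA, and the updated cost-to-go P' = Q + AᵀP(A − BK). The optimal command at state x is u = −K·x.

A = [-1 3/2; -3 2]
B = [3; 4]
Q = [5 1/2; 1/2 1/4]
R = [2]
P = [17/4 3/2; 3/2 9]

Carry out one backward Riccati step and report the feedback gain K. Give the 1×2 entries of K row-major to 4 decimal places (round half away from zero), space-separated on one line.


BᵀP = [18.7500 40.5000]
S = R + BᵀPB = [2] + [218.2500] = [220.2500]
BᵀPA = [-140.2500 109.1250]
K = S⁻¹·BᵀPA = [-0.6368 0.4955]
A−BK = [0.9103 0.0136; -0.4529 0.0182]
AᵀP(A−BK) = [4.9421 -0.6368; -0.6368 0.4955]
P' = Q + AᵀP(A−BK) = [9.9421 -0.1368; -0.1368 0.7455]
tr(P') = 10.6876

-0.6368 0.4955


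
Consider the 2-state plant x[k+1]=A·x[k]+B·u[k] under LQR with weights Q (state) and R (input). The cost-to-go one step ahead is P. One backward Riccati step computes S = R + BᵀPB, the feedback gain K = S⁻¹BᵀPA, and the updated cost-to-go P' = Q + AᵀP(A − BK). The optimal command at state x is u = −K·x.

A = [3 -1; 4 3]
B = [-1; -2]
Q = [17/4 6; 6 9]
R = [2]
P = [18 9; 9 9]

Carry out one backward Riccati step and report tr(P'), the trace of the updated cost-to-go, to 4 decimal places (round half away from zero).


BᵀP = [-36.0000 -27.0000]
S = R + BᵀPB = [2] + [90.0000] = [92.0000]
BᵀPA = [-216.0000 -45.0000]
K = S⁻¹·BᵀPA = [-2.3478 -0.4891]
A−BK = [0.6522 -1.4891; -0.6957 2.0217]
AᵀP(A−BK) = [14.8696 -6.6522; -6.6522 22.9891]
P' = Q + AᵀP(A−BK) = [19.1196 -0.6522; -0.6522 31.9891]
tr(P') = 51.1087

51.1087


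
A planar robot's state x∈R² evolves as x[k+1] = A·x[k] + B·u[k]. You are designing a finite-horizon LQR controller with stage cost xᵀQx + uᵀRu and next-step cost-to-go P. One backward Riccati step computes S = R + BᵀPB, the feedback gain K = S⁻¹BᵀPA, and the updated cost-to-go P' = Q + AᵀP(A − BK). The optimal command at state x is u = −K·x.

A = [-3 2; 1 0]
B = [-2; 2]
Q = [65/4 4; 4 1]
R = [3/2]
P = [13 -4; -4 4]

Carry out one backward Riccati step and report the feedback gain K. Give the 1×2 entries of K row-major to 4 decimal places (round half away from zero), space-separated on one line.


BᵀP = [-34.0000 16.0000]
S = R + BᵀPB = [3/2] + [100.0000] = [101.5000]
BᵀPA = [118.0000 -68.0000]
K = S⁻¹·BᵀPA = [1.1626 -0.6700]
A−BK = [-0.6749 0.6601; -1.3251 1.3399]
AᵀP(A−BK) = [7.8177 -6.9458; -6.9458 6.4433]
P' = Q + AᵀP(A−BK) = [24.0677 -2.9458; -2.9458 7.4433]
tr(P') = 31.5111

1.1626 -0.6700


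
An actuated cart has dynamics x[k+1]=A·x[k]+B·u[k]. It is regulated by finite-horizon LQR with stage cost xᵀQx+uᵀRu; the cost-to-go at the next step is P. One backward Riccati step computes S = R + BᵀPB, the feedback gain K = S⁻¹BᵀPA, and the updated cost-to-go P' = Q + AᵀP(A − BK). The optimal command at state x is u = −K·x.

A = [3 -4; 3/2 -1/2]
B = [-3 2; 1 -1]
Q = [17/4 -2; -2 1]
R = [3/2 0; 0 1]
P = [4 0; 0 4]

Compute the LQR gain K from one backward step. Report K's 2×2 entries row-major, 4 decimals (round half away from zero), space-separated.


-1.4400 1.4400 -1.0629 0.4914

BᵀP = [-12.0000 4.0000; 8.0000 -4.0000]
S = R + BᵀPB = [3/2 0; 0 1] + [40.0000 -28.0000; -28.0000 20.0000] = [41.5000 -28.0000; -28.0000 21.0000]
BᵀPA = [-30.0000 46.0000; 18.0000 -30.0000]
K = S⁻¹·BᵀPA = [-1.4400 1.4400; -1.0629 0.4914]
A−BK = [0.8057 -0.6629; 1.8771 -1.4486]
AᵀP(A−BK) = [20.9314 -16.6457; -16.6457 13.5029]
P' = Q + AᵀP(A−BK) = [25.1814 -18.6457; -18.6457 14.5029]
tr(P') = 39.6843


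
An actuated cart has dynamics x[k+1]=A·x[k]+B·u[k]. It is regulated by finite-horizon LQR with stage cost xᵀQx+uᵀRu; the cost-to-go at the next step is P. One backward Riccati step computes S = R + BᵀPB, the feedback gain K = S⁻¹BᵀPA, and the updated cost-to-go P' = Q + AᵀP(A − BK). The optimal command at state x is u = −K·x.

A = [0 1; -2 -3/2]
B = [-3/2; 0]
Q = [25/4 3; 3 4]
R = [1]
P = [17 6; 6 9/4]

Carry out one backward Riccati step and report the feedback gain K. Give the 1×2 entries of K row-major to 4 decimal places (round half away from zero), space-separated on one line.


BᵀP = [-25.5000 -9.0000]
S = R + BᵀPB = [1] + [38.2500] = [39.2500]
BᵀPA = [18.0000 -12.0000]
K = S⁻¹·BᵀPA = [0.4586 -0.3057]
A−BK = [0.6879 0.5414; -2.0000 -1.5000]
AᵀP(A−BK) = [0.7452 0.2532; 0.2532 0.3937]
P' = Q + AᵀP(A−BK) = [6.9952 3.2532; 3.2532 4.3937]
tr(P') = 11.3889

0.4586 -0.3057


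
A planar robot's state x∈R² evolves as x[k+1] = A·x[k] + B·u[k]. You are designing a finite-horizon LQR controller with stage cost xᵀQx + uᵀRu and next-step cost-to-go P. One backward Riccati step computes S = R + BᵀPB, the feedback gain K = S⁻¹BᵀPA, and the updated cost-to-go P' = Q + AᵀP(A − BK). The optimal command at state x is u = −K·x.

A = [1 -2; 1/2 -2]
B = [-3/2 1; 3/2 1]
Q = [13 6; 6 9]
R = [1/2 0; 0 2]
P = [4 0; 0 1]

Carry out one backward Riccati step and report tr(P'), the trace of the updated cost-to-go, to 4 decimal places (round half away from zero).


BᵀP = [-6.0000 1.5000; 4.0000 1.0000]
S = R + BᵀPB = [1/2 0; 0 2] + [11.2500 -4.5000; -4.5000 5.0000] = [11.7500 -4.5000; -4.5000 7.0000]
BᵀPA = [-5.2500 9.0000; 4.5000 -10.0000]
K = S⁻¹·BᵀPA = [-0.2661 0.2903; 0.4718 -1.2419]
A−BK = [0.1290 -0.3226; 0.4274 -1.1935]
AᵀP(A−BK) = [0.7298 -1.8871; -1.8871 4.9677]
P' = Q + AᵀP(A−BK) = [13.7298 4.1129; 4.1129 13.9677]
tr(P') = 27.6976

27.6976


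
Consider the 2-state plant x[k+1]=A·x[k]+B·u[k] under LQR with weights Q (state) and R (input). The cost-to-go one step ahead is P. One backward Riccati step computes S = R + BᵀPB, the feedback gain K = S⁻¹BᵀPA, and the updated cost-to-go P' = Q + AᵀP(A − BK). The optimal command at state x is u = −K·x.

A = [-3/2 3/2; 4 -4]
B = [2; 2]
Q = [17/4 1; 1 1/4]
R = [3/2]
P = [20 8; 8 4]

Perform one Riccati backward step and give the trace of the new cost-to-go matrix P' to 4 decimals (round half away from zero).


BᵀP = [56.0000 24.0000]
S = R + BᵀPB = [3/2] + [160.0000] = [161.5000]
BᵀPA = [12.0000 -12.0000]
K = S⁻¹·BᵀPA = [0.0743 -0.0743]
A−BK = [-1.6486 1.6486; 3.8514 -3.8514]
AᵀP(A−BK) = [12.1084 -12.1084; -12.1084 12.1084]
P' = Q + AᵀP(A−BK) = [16.3584 -11.1084; -11.1084 12.3584]
tr(P') = 28.7167

28.7167


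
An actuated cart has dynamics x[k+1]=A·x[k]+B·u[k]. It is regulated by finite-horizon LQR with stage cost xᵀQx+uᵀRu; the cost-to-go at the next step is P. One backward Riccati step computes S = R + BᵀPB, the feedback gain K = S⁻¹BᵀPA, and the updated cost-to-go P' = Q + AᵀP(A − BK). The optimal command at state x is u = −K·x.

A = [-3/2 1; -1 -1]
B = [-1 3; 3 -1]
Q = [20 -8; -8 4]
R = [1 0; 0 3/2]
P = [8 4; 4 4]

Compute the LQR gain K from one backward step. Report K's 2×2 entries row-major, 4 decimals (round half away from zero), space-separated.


-0.5391 -0.2366 -0.6700 0.2420

BᵀP = [4.0000 8.0000; 20.0000 8.0000]
S = R + BᵀPB = [1 0; 0 3/2] + [20.0000 4.0000; 4.0000 52.0000] = [21.0000 4.0000; 4.0000 53.5000]
BᵀPA = [-14.0000 -4.0000; -38.0000 12.0000]
K = S⁻¹·BᵀPA = [-0.5391 -0.2366; -0.6700 0.2420]
A−BK = [-0.0291 0.0375; -0.0528 -0.0483]
AᵀP(A−BK) = [0.9941 -0.1165; -0.1165 0.1499]
P' = Q + AᵀP(A−BK) = [20.9941 -8.1165; -8.1165 4.1499]
tr(P') = 25.1440


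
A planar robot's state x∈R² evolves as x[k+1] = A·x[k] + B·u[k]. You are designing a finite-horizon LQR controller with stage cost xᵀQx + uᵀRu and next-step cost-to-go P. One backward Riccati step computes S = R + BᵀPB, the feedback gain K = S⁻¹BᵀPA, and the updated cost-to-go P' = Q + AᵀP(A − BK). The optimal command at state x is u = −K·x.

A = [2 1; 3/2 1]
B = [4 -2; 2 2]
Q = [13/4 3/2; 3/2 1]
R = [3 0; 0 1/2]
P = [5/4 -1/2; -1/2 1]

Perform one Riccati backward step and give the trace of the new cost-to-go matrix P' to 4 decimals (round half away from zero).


5.3266

BᵀP = [4.0000 0.0000; -3.5000 3.0000]
S = R + BᵀPB = [3 0; 0 1/2] + [16.0000 -8.0000; -8.0000 13.0000] = [19.0000 -8.0000; -8.0000 13.5000]
BᵀPA = [8.0000 4.0000; -2.5000 -0.5000]
K = S⁻¹·BᵀPA = [0.4571 0.2597; 0.0857 0.1169]
A−BK = [0.3429 0.1948; 0.4143 0.2468]
AᵀP(A−BK) = [0.8071 0.4643; 0.4643 0.2695]
P' = Q + AᵀP(A−BK) = [4.0571 1.9643; 1.9643 1.2695]
tr(P') = 5.3266


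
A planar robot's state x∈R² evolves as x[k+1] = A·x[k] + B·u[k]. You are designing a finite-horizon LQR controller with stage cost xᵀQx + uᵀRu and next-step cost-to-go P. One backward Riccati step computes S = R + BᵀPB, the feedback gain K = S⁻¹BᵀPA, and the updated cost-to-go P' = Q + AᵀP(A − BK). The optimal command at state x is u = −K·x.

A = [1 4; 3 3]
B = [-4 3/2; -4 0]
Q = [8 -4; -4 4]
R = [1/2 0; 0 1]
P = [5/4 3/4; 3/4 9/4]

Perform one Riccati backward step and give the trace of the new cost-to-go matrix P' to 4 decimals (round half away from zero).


13.6432

BᵀP = [-8.0000 -12.0000; 1.8750 1.1250]
S = R + BᵀPB = [1/2 0; 0 1] + [80.0000 -12.0000; -12.0000 2.8125] = [80.5000 -12.0000; -12.0000 3.8125]
BᵀPA = [-44.0000 -68.0000; 5.2500 10.8750]
K = S⁻¹·BᵀPA = [-0.6430 -0.7903; -0.6468 0.3649]
A−BK = [-0.6018 0.2914; 0.4280 -0.1613]
AᵀP(A−BK) = [1.1036 -0.1901; -0.1901 0.5396]
P' = Q + AᵀP(A−BK) = [9.1036 -4.1901; -4.1901 4.5396]
tr(P') = 13.6432


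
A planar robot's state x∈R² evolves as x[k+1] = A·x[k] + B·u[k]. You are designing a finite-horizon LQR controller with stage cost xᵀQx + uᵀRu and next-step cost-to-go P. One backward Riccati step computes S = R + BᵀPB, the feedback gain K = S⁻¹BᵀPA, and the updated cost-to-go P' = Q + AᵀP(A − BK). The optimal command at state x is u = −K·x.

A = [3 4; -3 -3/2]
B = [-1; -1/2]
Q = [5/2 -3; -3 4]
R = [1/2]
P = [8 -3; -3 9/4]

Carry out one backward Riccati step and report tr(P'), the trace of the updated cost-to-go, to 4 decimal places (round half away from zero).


BᵀP = [-6.5000 1.8750]
S = R + BᵀPB = [1/2] + [5.5625] = [6.0625]
BᵀPA = [-25.1250 -28.8125]
K = S⁻¹·BᵀPA = [-4.1443 -4.7526]
A−BK = [-1.1443 -0.7526; -5.0722 -3.8763]
AᵀP(A−BK) = [42.1237 36.2165; 36.2165 32.1289]
P' = Q + AᵀP(A−BK) = [44.6237 33.2165; 33.2165 36.1289]
tr(P') = 80.7526

80.7526


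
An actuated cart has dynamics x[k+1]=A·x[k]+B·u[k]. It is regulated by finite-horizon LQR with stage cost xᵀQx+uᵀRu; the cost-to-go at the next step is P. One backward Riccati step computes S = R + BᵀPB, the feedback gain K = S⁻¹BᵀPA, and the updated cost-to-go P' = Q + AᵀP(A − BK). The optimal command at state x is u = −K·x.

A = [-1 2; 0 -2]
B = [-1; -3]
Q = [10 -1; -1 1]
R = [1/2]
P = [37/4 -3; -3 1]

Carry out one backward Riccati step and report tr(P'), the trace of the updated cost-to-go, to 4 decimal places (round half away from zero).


BᵀP = [-0.2500 0.0000]
S = R + BᵀPB = [1/2] + [0.2500] = [0.7500]
BᵀPA = [0.2500 -0.5000]
K = S⁻¹·BᵀPA = [0.3333 -0.6667]
A−BK = [-0.6667 1.3333; 1.0000 -4.0000]
AᵀP(A−BK) = [9.1667 -24.3333; -24.3333 64.6667]
P' = Q + AᵀP(A−BK) = [19.1667 -25.3333; -25.3333 65.6667]
tr(P') = 84.8333

84.8333


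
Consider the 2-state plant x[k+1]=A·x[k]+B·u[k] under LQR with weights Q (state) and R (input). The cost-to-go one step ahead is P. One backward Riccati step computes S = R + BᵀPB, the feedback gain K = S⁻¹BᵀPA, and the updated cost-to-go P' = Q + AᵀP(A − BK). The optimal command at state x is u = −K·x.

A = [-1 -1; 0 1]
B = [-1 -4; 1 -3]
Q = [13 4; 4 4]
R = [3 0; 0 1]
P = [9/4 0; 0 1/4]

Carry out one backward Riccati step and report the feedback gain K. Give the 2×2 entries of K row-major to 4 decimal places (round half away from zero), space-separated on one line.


0.0951 0.2034 0.2093 0.1674

BᵀP = [-2.2500 0.2500; -9.0000 -0.7500]
S = R + BᵀPB = [3 0; 0 1] + [2.5000 8.2500; 8.2500 38.2500] = [5.5000 8.2500; 8.2500 39.2500]
BᵀPA = [2.2500 2.5000; 9.0000 8.2500]
K = S⁻¹·BᵀPA = [0.0951 0.2034; 0.2093 0.1674]
A−BK = [-0.0677 -0.1268; 0.5328 1.2989]
AᵀP(A−BK) = [0.1522 0.2854; 0.2854 0.6101]
P' = Q + AᵀP(A−BK) = [13.1522 4.2854; 4.2854 4.6101]
tr(P') = 17.7624


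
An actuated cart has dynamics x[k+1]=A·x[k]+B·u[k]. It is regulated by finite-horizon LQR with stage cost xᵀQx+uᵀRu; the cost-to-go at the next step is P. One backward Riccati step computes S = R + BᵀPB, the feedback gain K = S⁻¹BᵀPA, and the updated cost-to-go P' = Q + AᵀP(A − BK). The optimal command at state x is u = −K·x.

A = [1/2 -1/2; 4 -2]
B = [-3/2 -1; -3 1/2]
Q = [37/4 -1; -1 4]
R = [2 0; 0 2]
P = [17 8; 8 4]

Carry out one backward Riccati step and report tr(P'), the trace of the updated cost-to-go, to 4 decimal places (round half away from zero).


BᵀP = [-49.5000 -24.0000; -13.0000 -6.0000]
S = R + BᵀPB = [2 0; 0 2] + [146.2500 37.5000; 37.5000 10.0000] = [148.2500 37.5000; 37.5000 12.0000]
BᵀPA = [-120.7500 72.7500; -30.5000 18.5000]
K = S⁻¹·BᵀPA = [-0.8189 0.4809; 0.0174 0.0389]
A−BK = [-0.7109 0.2602; 1.5345 -0.5768]
AᵀP(A−BK) = [1.8981 -0.9966; -0.9966 0.5459]
P' = Q + AᵀP(A−BK) = [11.1481 -1.9966; -1.9966 4.5459]
tr(P') = 15.6940

15.6940


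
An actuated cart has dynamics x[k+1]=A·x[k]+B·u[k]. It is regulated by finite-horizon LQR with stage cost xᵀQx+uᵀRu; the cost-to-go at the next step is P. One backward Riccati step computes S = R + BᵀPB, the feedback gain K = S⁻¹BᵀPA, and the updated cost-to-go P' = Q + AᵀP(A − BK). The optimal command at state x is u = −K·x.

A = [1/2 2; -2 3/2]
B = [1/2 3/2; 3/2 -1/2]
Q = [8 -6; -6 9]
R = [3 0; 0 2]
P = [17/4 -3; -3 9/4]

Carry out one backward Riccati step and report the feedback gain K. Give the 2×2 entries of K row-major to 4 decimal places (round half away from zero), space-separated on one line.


-0.2426 0.0123 0.8479 0.4432

BᵀP = [-2.3750 1.8750; 7.8750 -5.6250]
S = R + BᵀPB = [3 0; 0 2] + [1.6250 -4.5000; -4.5000 14.6250] = [4.6250 -4.5000; -4.5000 16.6250]
BᵀPA = [-4.9375 -1.9375; 15.1875 7.3125]
K = S⁻¹·BᵀPA = [-0.2426 0.0123; 0.8479 0.4432]
A−BK = [-0.6505 1.3291; -1.2121 1.7032]
AᵀP(A−BK) = [1.9877 0.5799; 0.5799 0.8456]
P' = Q + AᵀP(A−BK) = [9.9877 -5.4201; -5.4201 9.8456]
tr(P') = 19.8332


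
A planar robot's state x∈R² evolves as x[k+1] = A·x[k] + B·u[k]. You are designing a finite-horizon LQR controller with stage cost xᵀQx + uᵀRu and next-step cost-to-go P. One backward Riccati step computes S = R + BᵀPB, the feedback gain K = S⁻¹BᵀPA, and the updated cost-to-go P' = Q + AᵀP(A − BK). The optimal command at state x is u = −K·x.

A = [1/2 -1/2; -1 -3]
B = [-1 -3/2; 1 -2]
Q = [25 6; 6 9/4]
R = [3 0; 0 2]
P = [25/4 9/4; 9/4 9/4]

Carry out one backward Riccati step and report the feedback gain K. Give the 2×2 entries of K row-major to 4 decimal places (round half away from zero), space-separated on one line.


-0.3537 -0.4542 0.0793 0.8632

BᵀP = [-4.0000 0.0000; -13.8750 -7.8750]
S = R + BᵀPB = [3 0; 0 2] + [4.0000 6.0000; 6.0000 36.5625] = [7.0000 6.0000; 6.0000 38.5625]
BᵀPA = [-2.0000 2.0000; 0.9375 30.5625]
K = S⁻¹·BᵀPA = [-0.3537 -0.4542; 0.0793 0.8632]
A−BK = [0.2653 0.3406; -0.4876 -0.8194]
AᵀP(A−BK) = [0.7807 1.2199; 1.2199 3.0890]
P' = Q + AᵀP(A−BK) = [25.7807 7.2199; 7.2199 5.3390]
tr(P') = 31.1196


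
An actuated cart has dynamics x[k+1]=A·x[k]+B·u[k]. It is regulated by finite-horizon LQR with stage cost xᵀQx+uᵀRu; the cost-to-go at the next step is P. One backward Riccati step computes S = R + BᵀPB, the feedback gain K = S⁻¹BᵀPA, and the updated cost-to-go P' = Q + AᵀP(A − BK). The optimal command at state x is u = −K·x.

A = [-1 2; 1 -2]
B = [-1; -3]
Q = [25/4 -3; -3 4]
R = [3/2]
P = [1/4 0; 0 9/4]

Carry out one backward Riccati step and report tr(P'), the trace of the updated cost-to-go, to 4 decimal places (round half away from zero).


13.1477

BᵀP = [-0.2500 -6.7500]
S = R + BᵀPB = [3/2] + [20.5000] = [22.0000]
BᵀPA = [-6.5000 13.0000]
K = S⁻¹·BᵀPA = [-0.2955 0.5909]
A−BK = [-1.2955 2.5909; 0.1136 -0.2273]
AᵀP(A−BK) = [0.5795 -1.1591; -1.1591 2.3182]
P' = Q + AᵀP(A−BK) = [6.8295 -4.1591; -4.1591 6.3182]
tr(P') = 13.1477


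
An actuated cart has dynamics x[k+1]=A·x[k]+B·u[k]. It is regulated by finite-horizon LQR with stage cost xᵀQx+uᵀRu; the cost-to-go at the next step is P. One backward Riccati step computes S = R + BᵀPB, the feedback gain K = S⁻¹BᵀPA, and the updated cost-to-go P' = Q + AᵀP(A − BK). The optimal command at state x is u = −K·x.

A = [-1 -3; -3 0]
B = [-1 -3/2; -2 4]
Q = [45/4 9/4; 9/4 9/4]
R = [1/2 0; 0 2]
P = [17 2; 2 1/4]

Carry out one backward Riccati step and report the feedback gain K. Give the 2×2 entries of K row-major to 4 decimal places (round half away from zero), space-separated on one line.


BᵀP = [-21.0000 -2.5000; -17.5000 -2.0000]
S = R + BᵀPB = [1/2 0; 0 2] + [26.0000 21.5000; 21.5000 18.2500] = [26.5000 21.5000; 21.5000 20.2500]
BᵀPA = [28.5000 63.0000; 23.5000 52.5000]
K = S⁻¹·BᵀPA = [0.9664 1.9765; 0.1345 0.4941]
A−BK = [0.1681 -0.2824; -1.6050 1.9765]
AᵀP(A−BK) = [0.5483 1.0588; 1.0588 2.5412]
P' = Q + AᵀP(A−BK) = [11.7983 3.3088; 3.3088 4.7912]
tr(P') = 16.5895

0.9664 1.9765 0.1345 0.4941


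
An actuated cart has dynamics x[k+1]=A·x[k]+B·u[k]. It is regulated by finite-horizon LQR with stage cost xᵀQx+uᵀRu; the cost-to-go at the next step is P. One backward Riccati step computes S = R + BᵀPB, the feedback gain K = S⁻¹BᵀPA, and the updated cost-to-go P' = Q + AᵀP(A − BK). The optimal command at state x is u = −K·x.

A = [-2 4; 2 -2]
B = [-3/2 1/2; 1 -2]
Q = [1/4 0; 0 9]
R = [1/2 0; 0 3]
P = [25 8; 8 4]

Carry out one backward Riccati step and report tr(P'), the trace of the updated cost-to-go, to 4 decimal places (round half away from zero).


BᵀP = [-29.5000 -8.0000; -3.5000 -4.0000]
S = R + BᵀPB = [1/2 0; 0 3] + [36.2500 1.2500; 1.2500 6.2500] = [36.7500 1.2500; 1.2500 9.2500]
BᵀPA = [43.0000 -102.0000; -1.0000 -6.0000]
K = S⁻¹·BᵀPA = [1.1792 -2.7662; -0.2675 -0.2748]
A−BK = [-0.0975 -0.0118; 0.2859 0.2165]
AᵀP(A−BK) = [1.0284 -1.3299; -1.3299 4.2024]
P' = Q + AᵀP(A−BK) = [1.2784 -1.3299; -1.3299 13.2024]
tr(P') = 14.4809

14.4809


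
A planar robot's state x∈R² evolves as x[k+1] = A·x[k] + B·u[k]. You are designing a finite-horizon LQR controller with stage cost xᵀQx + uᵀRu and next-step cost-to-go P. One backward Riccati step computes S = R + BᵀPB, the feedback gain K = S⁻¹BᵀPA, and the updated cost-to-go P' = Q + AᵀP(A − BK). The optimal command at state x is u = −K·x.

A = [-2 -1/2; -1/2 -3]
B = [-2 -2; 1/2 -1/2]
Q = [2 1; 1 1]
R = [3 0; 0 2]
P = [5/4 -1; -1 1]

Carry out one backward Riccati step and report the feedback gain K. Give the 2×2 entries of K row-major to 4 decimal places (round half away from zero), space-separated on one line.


BᵀP = [-3.0000 2.5000; -2.0000 1.5000]
S = R + BᵀPB = [3 0; 0 2] + [7.2500 4.7500; 4.7500 3.2500] = [10.2500 4.7500; 4.7500 5.2500]
BᵀPA = [4.7500 -6.0000; 3.2500 -3.5000]
K = S⁻¹·BᵀPA = [0.3040 -0.4760; 0.3440 -0.2360]
A−BK = [-0.7040 -1.9240; -0.4800 -2.8800]
AᵀP(A−BK) = [0.6880 -0.4720; -0.4720 2.6305]
P' = Q + AᵀP(A−BK) = [2.6880 0.5280; 0.5280 3.6305]
tr(P') = 6.3185

0.3040 -0.4760 0.3440 -0.2360


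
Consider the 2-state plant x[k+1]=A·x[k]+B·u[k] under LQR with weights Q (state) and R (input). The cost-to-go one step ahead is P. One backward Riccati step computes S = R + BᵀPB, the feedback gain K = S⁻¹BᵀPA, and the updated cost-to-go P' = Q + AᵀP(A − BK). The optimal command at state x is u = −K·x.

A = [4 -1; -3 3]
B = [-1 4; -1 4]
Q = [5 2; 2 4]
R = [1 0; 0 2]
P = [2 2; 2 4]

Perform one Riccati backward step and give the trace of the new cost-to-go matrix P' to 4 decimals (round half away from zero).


BᵀP = [-4.0000 -6.0000; 16.0000 24.0000]
S = R + BᵀPB = [1 0; 0 2] + [10.0000 -40.0000; -40.0000 160.0000] = [11.0000 -40.0000; -40.0000 162.0000]
BᵀPA = [2.0000 -14.0000; -8.0000 56.0000]
K = S⁻¹·BᵀPA = [0.0220 -0.1538; -0.0440 0.3077]
A−BK = [4.1978 -2.3846; -2.8022 1.6154]
AᵀP(A−BK) = [19.6044 -11.2308; -11.2308 6.6154]
P' = Q + AᵀP(A−BK) = [24.6044 -9.2308; -9.2308 10.6154]
tr(P') = 35.2198

35.2198


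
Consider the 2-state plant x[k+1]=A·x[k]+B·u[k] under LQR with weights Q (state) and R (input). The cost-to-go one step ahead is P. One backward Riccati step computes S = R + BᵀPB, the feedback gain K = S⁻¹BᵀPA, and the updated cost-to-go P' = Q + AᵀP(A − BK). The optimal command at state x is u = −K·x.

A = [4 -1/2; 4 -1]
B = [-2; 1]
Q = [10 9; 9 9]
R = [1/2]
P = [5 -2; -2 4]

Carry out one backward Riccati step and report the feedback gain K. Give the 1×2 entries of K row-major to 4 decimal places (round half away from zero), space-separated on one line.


BᵀP = [-12.0000 8.0000]
S = R + BᵀPB = [1/2] + [32.0000] = [32.5000]
BᵀPA = [-16.0000 -2.0000]
K = S⁻¹·BᵀPA = [-0.4923 -0.0615]
A−BK = [3.0154 -0.6231; 4.4923 -0.9385]
AᵀP(A−BK) = [72.1231 -14.9846; -14.9846 3.1269]
P' = Q + AᵀP(A−BK) = [82.1231 -5.9846; -5.9846 12.1269]
tr(P') = 94.2500

-0.4923 -0.0615


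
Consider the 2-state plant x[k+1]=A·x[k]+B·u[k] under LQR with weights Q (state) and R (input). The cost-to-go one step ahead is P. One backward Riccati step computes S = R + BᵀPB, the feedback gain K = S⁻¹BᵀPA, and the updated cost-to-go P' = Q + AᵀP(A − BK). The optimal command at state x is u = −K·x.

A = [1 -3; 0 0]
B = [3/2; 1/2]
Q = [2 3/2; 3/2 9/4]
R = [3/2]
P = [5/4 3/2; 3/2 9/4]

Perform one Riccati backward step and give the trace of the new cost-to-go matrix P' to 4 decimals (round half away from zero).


7.0789

BᵀP = [2.6250 3.3750]
S = R + BᵀPB = [3/2] + [5.6250] = [7.1250]
BᵀPA = [2.6250 -7.8750]
K = S⁻¹·BᵀPA = [0.3684 -1.1053]
A−BK = [0.4474 -1.3421; -0.1842 0.5526]
AᵀP(A−BK) = [0.2829 -0.8487; -0.8487 2.5461]
P' = Q + AᵀP(A−BK) = [2.2829 0.6513; 0.6513 4.7961]
tr(P') = 7.0789


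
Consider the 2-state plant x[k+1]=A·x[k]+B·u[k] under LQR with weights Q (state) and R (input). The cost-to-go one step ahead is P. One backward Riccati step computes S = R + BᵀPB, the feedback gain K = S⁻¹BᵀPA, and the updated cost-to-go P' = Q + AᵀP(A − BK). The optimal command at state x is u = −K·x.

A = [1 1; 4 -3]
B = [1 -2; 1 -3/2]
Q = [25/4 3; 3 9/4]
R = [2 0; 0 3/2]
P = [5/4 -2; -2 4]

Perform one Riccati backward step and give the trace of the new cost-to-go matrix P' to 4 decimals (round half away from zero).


BᵀP = [-0.7500 2.0000; 0.5000 -2.0000]
S = R + BᵀPB = [2 0; 0 3/2] + [1.2500 -1.5000; -1.5000 2.0000] = [3.2500 -1.5000; -1.5000 3.5000]
BᵀPA = [7.2500 -6.7500; -7.5000 6.5000]
K = S⁻¹·BᵀPA = [1.5479 -1.5205; -1.4795 1.2055]
A−BK = [-3.5068 4.9315; 0.2329 0.3288]
AᵀP(A−BK) = [26.9315 -28.6849; -28.6849 31.1507]
P' = Q + AᵀP(A−BK) = [33.1815 -25.6849; -25.6849 33.4007]
tr(P') = 66.5822

66.5822


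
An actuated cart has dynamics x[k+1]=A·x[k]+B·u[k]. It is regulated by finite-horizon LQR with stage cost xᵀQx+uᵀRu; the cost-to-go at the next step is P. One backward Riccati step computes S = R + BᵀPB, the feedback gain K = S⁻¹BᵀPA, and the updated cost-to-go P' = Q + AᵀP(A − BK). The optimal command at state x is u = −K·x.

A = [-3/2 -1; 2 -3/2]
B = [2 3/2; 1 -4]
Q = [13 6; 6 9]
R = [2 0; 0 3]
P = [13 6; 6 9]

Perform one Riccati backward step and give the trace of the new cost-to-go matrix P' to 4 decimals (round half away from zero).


BᵀP = [32.0000 21.0000; -4.5000 -27.0000]
S = R + BᵀPB = [2 0; 0 3] + [85.0000 -36.0000; -36.0000 101.2500] = [87.0000 -36.0000; -36.0000 104.2500]
BᵀPA = [-6.0000 -63.5000; -47.2500 45.0000]
K = S⁻¹·BᵀPA = [-0.2993 -0.6432; -0.5566 0.2096]
A−BK = [-0.0666 -0.0280; 0.0729 -0.0186]
AᵀP(A−BK) = [1.1557 0.0423; 0.0423 0.9786]
P' = Q + AᵀP(A−BK) = [14.1557 6.0423; 6.0423 9.9786]
tr(P') = 24.1343

24.1343


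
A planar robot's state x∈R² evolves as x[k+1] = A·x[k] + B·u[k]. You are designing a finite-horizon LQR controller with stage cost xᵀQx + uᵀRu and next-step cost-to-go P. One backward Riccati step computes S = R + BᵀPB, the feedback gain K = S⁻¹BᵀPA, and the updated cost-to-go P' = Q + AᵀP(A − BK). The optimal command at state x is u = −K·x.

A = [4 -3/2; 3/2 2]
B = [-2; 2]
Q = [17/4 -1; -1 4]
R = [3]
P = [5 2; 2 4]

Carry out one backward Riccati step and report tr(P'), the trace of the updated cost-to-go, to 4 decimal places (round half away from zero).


BᵀP = [-6.0000 4.0000]
S = R + BᵀPB = [3] + [20.0000] = [23.0000]
BᵀPA = [-18.0000 17.0000]
K = S⁻¹·BᵀPA = [-0.7826 0.7391]
A−BK = [2.4348 -0.0217; 3.0652 0.5217]
AᵀP(A−BK) = [98.9130 6.8043; 6.8043 2.6848]
P' = Q + AᵀP(A−BK) = [103.1630 5.8043; 5.8043 6.6848]
tr(P') = 109.8478

109.8478


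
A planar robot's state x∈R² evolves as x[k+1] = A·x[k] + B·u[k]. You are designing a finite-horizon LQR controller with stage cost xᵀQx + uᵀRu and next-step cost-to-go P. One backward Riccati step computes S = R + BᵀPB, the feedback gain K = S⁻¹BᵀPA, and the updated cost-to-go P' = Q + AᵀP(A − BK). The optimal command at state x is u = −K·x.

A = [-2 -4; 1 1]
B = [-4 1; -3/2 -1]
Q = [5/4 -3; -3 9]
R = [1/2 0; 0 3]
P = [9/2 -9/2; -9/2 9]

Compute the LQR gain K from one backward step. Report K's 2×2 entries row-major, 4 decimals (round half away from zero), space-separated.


0.2599 0.6521 -1.0747 -1.5384

BᵀP = [-11.2500 4.5000; 9.0000 -13.5000]
S = R + BᵀPB = [1/2 0; 0 3] + [38.2500 -15.7500; -15.7500 22.5000] = [38.7500 -15.7500; -15.7500 25.5000]
BᵀPA = [27.0000 49.5000; -31.5000 -49.5000]
K = S⁻¹·BᵀPA = [0.2599 0.6521; -1.0747 -1.5384]
A−BK = [0.1145 0.1469; 0.3152 0.4398]
AᵀP(A−BK) = [4.1272 5.9331; 5.9331 8.5690]
P' = Q + AᵀP(A−BK) = [5.3772 2.9331; 2.9331 17.5690]
tr(P') = 22.9462


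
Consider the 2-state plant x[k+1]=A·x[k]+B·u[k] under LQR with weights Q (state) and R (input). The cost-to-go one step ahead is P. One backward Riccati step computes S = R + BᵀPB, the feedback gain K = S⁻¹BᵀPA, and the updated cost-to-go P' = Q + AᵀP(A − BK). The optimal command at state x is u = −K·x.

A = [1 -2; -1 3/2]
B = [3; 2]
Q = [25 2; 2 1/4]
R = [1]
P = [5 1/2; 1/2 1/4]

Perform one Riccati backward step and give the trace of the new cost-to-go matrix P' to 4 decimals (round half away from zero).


BᵀP = [16.0000 2.0000]
S = R + BᵀPB = [1] + [52.0000] = [53.0000]
BᵀPA = [14.0000 -29.0000]
K = S⁻¹·BᵀPA = [0.2642 -0.5472]
A−BK = [0.2075 -0.3585; -1.5283 2.5943]
AᵀP(A−BK) = [0.5519 -0.9646; -0.9646 1.6946]
P' = Q + AᵀP(A−BK) = [25.5519 1.0354; 1.0354 1.9446]
tr(P') = 27.4965

27.4965


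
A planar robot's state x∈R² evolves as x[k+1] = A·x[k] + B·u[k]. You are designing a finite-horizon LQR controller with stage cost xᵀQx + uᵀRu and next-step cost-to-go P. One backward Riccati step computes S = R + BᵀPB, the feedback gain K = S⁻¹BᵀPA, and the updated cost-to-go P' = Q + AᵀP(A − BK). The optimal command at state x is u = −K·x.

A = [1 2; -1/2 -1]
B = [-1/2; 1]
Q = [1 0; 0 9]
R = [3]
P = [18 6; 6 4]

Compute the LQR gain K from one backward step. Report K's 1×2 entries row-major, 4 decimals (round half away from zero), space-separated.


-0.6364 -1.2727

BᵀP = [-3.0000 1.0000]
S = R + BᵀPB = [3] + [2.5000] = [5.5000]
BᵀPA = [-3.5000 -7.0000]
K = S⁻¹·BᵀPA = [-0.6364 -1.2727]
A−BK = [0.6818 1.3636; 0.1364 0.2727]
AᵀP(A−BK) = [10.7727 21.5455; 21.5455 43.0909]
P' = Q + AᵀP(A−BK) = [11.7727 21.5455; 21.5455 52.0909]
tr(P') = 63.8636


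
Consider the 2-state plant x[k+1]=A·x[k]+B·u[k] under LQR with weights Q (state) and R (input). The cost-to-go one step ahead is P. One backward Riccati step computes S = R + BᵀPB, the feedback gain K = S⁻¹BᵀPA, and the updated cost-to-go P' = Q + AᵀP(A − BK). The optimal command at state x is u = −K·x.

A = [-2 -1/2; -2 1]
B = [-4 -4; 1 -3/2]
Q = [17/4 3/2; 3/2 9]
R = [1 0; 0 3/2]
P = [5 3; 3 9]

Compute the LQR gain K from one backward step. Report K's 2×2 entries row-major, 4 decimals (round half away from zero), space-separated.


BᵀP = [-17.0000 -3.0000; -24.5000 -25.5000]
S = R + BᵀPB = [1 0; 0 3/2] + [65.0000 72.5000; 72.5000 136.2500] = [66.0000 72.5000; 72.5000 137.7500]
BᵀPA = [40.0000 5.5000; 100.0000 -13.2500]
K = S⁻¹·BᵀPA = [-0.4537 0.4480; 0.9647 -0.3320]
A−BK = [0.0442 -0.0359; -0.0992 0.0540]
AᵀP(A−BK) = [1.6739 -0.7220; -0.7220 0.3871]
P' = Q + AᵀP(A−BK) = [5.9239 0.7780; 0.7780 9.3871]
tr(P') = 15.3110

-0.4537 0.4480 0.9647 -0.3320


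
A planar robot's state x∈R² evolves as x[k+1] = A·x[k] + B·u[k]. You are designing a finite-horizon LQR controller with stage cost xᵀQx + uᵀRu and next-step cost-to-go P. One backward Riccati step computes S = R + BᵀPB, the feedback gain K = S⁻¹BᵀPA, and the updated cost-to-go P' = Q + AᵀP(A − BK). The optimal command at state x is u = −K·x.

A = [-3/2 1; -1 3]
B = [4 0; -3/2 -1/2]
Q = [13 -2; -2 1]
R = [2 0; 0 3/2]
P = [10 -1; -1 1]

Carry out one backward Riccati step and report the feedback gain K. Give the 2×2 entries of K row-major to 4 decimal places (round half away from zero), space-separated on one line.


-0.3278 0.1545 0.3722 -0.8143

BᵀP = [41.5000 -5.5000; 0.5000 -0.5000]
S = R + BᵀPB = [2 0; 0 3/2] + [174.2500 2.7500; 2.7500 0.2500] = [176.2500 2.7500; 2.7500 1.7500]
BᵀPA = [-56.7500 25.0000; -0.2500 -1.0000]
K = S⁻¹·BᵀPA = [-0.3278 0.1545; 0.3722 -0.8143]
A−BK = [-0.1888 0.3818; -1.3056 2.8247]
AᵀP(A−BK) = [1.9908 -3.9329; -3.9329 8.3220]
P' = Q + AᵀP(A−BK) = [14.9908 -5.9329; -5.9329 9.3220]
tr(P') = 24.3127


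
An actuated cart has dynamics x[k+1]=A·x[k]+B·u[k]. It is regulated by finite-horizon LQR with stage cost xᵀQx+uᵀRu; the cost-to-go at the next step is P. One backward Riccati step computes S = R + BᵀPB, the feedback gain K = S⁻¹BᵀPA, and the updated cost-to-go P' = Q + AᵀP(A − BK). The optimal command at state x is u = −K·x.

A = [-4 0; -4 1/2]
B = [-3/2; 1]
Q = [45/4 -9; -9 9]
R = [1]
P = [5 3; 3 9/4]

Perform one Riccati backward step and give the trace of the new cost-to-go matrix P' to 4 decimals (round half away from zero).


100.0369

BᵀP = [-4.5000 -2.2500]
S = R + BᵀPB = [1] + [4.5000] = [5.5000]
BᵀPA = [27.0000 -1.1250]
K = S⁻¹·BᵀPA = [4.9091 -0.2045]
A−BK = [3.3636 -0.3068; -8.9091 0.7045]
AᵀP(A−BK) = [79.4545 -4.9773; -4.9773 0.3324]
P' = Q + AᵀP(A−BK) = [90.7045 -13.9773; -13.9773 9.3324]
tr(P') = 100.0369


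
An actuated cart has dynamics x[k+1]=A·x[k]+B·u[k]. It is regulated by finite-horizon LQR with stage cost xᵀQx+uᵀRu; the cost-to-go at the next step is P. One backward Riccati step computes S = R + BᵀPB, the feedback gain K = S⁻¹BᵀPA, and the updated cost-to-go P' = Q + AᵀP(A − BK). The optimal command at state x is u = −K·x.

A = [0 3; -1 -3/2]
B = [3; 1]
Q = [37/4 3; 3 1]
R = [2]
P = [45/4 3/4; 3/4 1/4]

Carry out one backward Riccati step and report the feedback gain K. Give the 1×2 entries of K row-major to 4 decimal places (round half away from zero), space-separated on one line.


-0.0231 0.9236

BᵀP = [34.5000 2.5000]
S = R + BᵀPB = [2] + [106.0000] = [108.0000]
BᵀPA = [-2.5000 99.7500]
K = S⁻¹·BᵀPA = [-0.0231 0.9236]
A−BK = [0.0694 0.2292; -0.9769 -2.4236]
AᵀP(A−BK) = [0.1921 0.4340; 0.4340 2.9323]
P' = Q + AᵀP(A−BK) = [9.4421 3.4340; 3.4340 3.9323]
tr(P') = 13.3744


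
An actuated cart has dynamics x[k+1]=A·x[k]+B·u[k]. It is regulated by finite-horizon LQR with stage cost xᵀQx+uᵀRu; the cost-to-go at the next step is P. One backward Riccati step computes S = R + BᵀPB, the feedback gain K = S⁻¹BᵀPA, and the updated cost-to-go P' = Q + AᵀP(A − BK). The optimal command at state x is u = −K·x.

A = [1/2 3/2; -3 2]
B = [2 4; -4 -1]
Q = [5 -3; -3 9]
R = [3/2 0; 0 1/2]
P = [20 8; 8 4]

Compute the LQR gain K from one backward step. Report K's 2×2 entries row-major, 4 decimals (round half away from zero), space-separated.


0.7293 -0.6003 -0.2739 0.7033

BᵀP = [8.0000 0.0000; 72.0000 28.0000]
S = R + BᵀPB = [3/2 0; 0 1/2] + [16.0000 32.0000; 32.0000 260.0000] = [17.5000 32.0000; 32.0000 260.5000]
BᵀPA = [4.0000 12.0000; -48.0000 164.0000]
K = S⁻¹·BᵀPA = [0.7293 -0.6003; -0.2739 0.7033]
A−BK = [0.1367 -0.1126; -0.3565 0.3020]
AᵀP(A−BK) = [0.9378 -0.8402; -0.8402 0.8622]
P' = Q + AᵀP(A−BK) = [5.9378 -3.8402; -3.8402 9.8622]
tr(P') = 15.8000


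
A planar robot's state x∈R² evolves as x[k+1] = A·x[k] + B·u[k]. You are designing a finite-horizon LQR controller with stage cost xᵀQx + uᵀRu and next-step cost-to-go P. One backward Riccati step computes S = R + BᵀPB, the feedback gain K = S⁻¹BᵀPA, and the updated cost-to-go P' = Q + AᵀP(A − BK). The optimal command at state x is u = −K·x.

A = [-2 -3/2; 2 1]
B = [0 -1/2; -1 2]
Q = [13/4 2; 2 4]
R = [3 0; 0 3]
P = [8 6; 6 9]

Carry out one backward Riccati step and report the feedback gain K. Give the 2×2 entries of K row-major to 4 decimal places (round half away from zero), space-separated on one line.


BᵀP = [-6.0000 -9.0000; 8.0000 15.0000]
S = R + BᵀPB = [3 0; 0 3] + [9.0000 -15.0000; -15.0000 26.0000] = [12.0000 -15.0000; -15.0000 29.0000]
BᵀPA = [-6.0000 0.0000; 14.0000 3.0000]
K = S⁻¹·BᵀPA = [0.2927 0.3659; 0.6341 0.2927]
A−BK = [-1.6829 -1.3537; 1.0244 0.7805]
AᵀP(A−BK) = [12.8780 10.0976; 10.0976 8.1220]
P' = Q + AᵀP(A−BK) = [16.1280 12.0976; 12.0976 12.1220]
tr(P') = 28.2500

0.2927 0.3659 0.6341 0.2927


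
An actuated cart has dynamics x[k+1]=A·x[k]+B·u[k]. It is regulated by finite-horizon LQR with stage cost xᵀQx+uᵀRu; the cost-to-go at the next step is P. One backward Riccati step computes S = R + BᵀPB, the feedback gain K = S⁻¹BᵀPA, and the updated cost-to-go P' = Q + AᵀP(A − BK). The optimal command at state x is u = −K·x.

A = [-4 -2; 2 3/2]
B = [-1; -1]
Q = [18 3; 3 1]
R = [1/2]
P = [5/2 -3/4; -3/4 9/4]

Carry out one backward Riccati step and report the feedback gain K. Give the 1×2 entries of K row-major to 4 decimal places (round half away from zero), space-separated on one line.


BᵀP = [-1.7500 -1.5000]
S = R + BᵀPB = [1/2] + [3.2500] = [3.7500]
BᵀPA = [4.0000 1.2500]
K = S⁻¹·BᵀPA = [1.0667 0.3333]
A−BK = [-2.9333 -1.6667; 3.0667 1.8333]
AᵀP(A−BK) = [56.7333 32.9167; 32.9167 19.1458]
P' = Q + AᵀP(A−BK) = [74.7333 35.9167; 35.9167 20.1458]
tr(P') = 94.8792

1.0667 0.3333


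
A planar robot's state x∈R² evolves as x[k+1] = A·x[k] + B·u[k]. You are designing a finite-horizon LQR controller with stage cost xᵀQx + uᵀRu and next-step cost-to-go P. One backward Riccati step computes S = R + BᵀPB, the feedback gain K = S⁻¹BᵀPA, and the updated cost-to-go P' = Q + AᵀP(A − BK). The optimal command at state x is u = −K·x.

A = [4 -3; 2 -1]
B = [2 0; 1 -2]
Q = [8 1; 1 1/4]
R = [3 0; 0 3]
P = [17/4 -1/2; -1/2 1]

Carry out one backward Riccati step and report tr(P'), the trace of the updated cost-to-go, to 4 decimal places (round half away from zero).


24.1466

BᵀP = [8.0000 0.0000; 1.0000 -2.0000]
S = R + BᵀPB = [3 0; 0 3] + [16.0000 0.0000; 0.0000 4.0000] = [19.0000 0.0000; 0.0000 7.0000]
BᵀPA = [32.0000 -24.0000; 0.0000 -1.0000]
K = S⁻¹·BᵀPA = [1.6842 -1.2632; 0.0000 -0.1429]
A−BK = [0.6316 -0.4737; 0.3158 -0.0226]
AᵀP(A−BK) = [10.1053 -7.5789; -7.5789 5.7914]
P' = Q + AᵀP(A−BK) = [18.1053 -6.5789; -6.5789 6.0414]
tr(P') = 24.1466


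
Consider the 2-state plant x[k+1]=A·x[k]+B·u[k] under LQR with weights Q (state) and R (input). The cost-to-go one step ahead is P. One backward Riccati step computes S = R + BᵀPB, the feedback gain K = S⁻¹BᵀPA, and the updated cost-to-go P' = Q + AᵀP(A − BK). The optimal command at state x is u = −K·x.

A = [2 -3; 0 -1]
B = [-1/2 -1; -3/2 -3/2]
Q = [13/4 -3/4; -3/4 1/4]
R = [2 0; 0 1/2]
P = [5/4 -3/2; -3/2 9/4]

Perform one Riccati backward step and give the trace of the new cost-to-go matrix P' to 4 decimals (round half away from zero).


BᵀP = [1.6250 -2.6250; 1.0000 -1.8750]
S = R + BᵀPB = [2 0; 0 1/2] + [3.1250 2.3125; 2.3125 1.8125] = [5.1250 2.3125; 2.3125 2.3125]
BᵀPA = [3.2500 -2.2500; 2.0000 -1.1250]
K = S⁻¹·BᵀPA = [0.4444 -0.4000; 0.4204 -0.0865]
A−BK = [2.6426 -3.2865; 1.2973 -1.7297]
AᵀP(A−BK) = [2.7147 -3.0270; -3.0270 3.5027]
P' = Q + AᵀP(A−BK) = [5.9647 -3.7770; -3.7770 3.7527]
tr(P') = 9.7174

9.7174
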